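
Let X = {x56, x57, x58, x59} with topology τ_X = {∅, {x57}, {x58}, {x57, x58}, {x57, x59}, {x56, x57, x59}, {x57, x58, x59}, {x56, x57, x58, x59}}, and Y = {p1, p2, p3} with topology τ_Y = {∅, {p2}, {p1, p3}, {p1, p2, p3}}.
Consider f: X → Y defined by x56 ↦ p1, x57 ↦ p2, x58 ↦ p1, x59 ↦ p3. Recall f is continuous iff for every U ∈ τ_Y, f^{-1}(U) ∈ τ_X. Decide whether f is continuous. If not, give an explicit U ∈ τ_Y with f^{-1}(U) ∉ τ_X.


f is NOT continuous.

Compute f^{-1}(U) for each U ∈ τ_Y:
  U = ∅: f^{-1}(U) = ∅ ∈ τ_X ✓.
  U = {p2}: f^{-1}(U) = {x57} ∈ τ_X ✓.
  U = {p1, p3}: f^{-1}(U) = {x56, x58, x59} ∉ τ_X ✗.
  U = {p1, p2, p3}: f^{-1}(U) = {x56, x57, x58, x59} ∈ τ_X ✓.
Found U = {p1, p3} with f^{-1}(U) = {x56, x58, x59} not in τ_X. Therefore f is NOT continuous.


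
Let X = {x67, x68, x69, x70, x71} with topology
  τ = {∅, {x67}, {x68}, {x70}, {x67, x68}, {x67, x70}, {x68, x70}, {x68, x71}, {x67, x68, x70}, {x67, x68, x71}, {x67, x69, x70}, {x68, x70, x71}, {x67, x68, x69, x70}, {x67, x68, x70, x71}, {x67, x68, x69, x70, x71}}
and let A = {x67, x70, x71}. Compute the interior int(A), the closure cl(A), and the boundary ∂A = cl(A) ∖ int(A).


int(A) = {x67, x70}, cl(A) = {x67, x69, x70, x71}, ∂A = {x69, x71}.

Closed sets in (X, τ) are complements of opens:
  closed(X, τ) = {∅, {x69}, {x71}, {x67, x69}, {x68, x71}, {x69, x70}, {x69, x71}, {x67, x69, x70}, {x67, x69, x71}, {x68, x69, x71}, {x69, x70, x71}, {x67, x68, x69, x71}, {x67, x69, x70, x71}, {x68, x69, x70, x71}, {x67, x68, x69, x70, x71}}.
int(A) = ⋃ {U ∈ τ : U ⊆ A}. Opens contained in A: ∅, {x67}, {x70}, {x67, x70}.
Taking the union of these: int(A) = {x67, x70}.
cl(A) = ⋂ {C closed : A ⊆ C}. Closed sets containing A: {x67, x69, x70, x71}, {x67, x68, x69, x70, x71}.
Intersecting these: cl(A) = {x67, x69, x70, x71}.
∂A = cl(A) ∖ int(A) = {x67, x69, x70, x71} ∖ {x67, x70} = {x69, x71}.


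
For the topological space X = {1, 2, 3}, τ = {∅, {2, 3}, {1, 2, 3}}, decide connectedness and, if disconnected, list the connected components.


(X, τ) is connected.

Find clopen sets (U ∈ τ with X ∖ U ∈ τ):
  U = ∅, X ∖ U = {1, 2, 3} — both open, so U is clopen.
  U = {1, 2, 3}, X ∖ U = ∅ — both open, so U is clopen.
Only trivial clopens (∅ and X) exist, so (X, τ) is connected.
Compute connected components by grouping points that agree on all clopens:
  component: {1, 2, 3}


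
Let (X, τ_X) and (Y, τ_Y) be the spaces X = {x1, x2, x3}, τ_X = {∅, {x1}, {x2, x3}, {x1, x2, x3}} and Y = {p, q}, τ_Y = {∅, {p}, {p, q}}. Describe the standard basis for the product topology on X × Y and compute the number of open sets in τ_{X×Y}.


Basis B = {∅ × ∅, {x1} × {p}, {x1} × {p, q}, {x2, x3} × {p}, {x1, x2, x3} × {p}, {x2, x3} × {p, q}, {x1, x2, x3} × {p, q}}; |τ_{X×Y}| = 9.

Enumerate products U × V with U ∈ τ_X, V ∈ τ_Y (deduplicated):
  ∅ × ∅ = {} (∅)
  {x1} × {p} = {(x1,p)}
  {x1} × {p, q} = {(x1,p), (x1,q)}
  {x2, x3} × {p} = {(x2,p), (x3,p)}
  {x1, x2, x3} × {p} = {(x1,p), (x2,p), (x3,p)}
  {x2, x3} × {p, q} = {(x2,p), (x2,q), (x3,p), (x3,q)}
  {x1, x2, x3} × {p, q} = {(x1,p), (x1,q), (x2,p), (x2,q), (x3,p), (x3,q)}
These 7 distinct sets form the basis B.
Close under arbitrary unions to get τ_{X×Y}; counting gives |τ_{X×Y}| = 9.


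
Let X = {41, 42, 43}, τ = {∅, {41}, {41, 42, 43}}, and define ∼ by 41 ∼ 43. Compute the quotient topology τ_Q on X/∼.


X/∼ = {[41=43], [42]}; |τ_Q| = 2.

Equivalence classes: [41=43], [42].
Quotient map π: X → X/∼ sends 41 ↦ [41=43], 42 ↦ [42], 43 ↦ [41=43].
For each subset V ⊆ X/∼, compute π^{-1}(V) ⊆ X and check whether π^{-1}(V) ∈ τ. V is open in τ_Q iff π^{-1}(V) ∈ τ.
  V = {}: π^{-1}(V) = ∅ ∈ τ ✓.
  V = {[41=43]}: π^{-1}(V) = {41, 43} ∉ τ ✗.
  V = {[42]}: π^{-1}(V) = {42} ∉ τ ✗.
  V = {[41=43], [42]}: π^{-1}(V) = {41, 42, 43} ∈ τ ✓.
Open sets in the quotient: τ_Q = {{}, {[41=43], [42]}} (2 elements).


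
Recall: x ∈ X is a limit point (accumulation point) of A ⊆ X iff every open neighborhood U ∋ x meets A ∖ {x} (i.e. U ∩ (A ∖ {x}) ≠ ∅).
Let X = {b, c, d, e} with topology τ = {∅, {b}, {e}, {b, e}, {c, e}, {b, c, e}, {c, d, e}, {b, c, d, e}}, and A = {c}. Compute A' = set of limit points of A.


A' = {d}

For each x ∈ X, list the open sets U ∈ τ with x ∈ U, then check whether U ∩ (A ∖ {x}) ≠ ∅ for every such U.
  x = b: open {b} ∋ x has {b} ∩ (A ∖ {b}) = ∅, so x is NOT a limit point.
  x = c: open {c, e} ∋ x has {c, e} ∩ (A ∖ {c}) = ∅, so x is NOT a limit point.
  x = d: opens ∋ x are {c, d, e}, {b, c, d, e}; each meets A ∖ {d}, so x IS a limit point.
  x = e: open {e} ∋ x has {e} ∩ (A ∖ {e}) = ∅, so x is NOT a limit point.
Collecting: A' = {d}.


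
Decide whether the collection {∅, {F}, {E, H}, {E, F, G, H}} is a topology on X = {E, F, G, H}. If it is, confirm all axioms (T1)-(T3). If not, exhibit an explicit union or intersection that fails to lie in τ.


τ is NOT a topology on X.

Axiom (T1): ∅ ∈ τ? Yes; X ∈ τ? Yes.
Axiom (T2/T3): check pairwise unions and intersections of members of τ.
Counterexample for (T2): {F} ∪ {E, H} = {E, F, H} ∉ τ. Therefore τ is NOT a topology.


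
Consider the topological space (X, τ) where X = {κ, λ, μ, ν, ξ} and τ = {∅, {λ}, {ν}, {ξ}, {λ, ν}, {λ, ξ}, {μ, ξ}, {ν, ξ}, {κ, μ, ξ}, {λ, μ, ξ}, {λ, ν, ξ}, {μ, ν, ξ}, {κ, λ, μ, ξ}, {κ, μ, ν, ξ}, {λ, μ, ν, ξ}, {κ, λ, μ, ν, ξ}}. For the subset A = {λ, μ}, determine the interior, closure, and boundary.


int(A) = {λ}, cl(A) = {κ, λ, μ}, ∂A = {κ, μ}.

Closed sets in (X, τ) are complements of opens:
  closed(X, τ) = {∅, {κ}, {λ}, {ν}, {κ, λ}, {κ, μ}, {κ, ν}, {λ, ν}, {κ, λ, μ}, {κ, λ, ν}, {κ, μ, ν}, {κ, μ, ξ}, {κ, λ, μ, ν}, {κ, λ, μ, ξ}, {κ, μ, ν, ξ}, {κ, λ, μ, ν, ξ}}.
int(A) = ⋃ {U ∈ τ : U ⊆ A}. Opens contained in A: ∅, {λ}.
Taking the union of these: int(A) = {λ}.
cl(A) = ⋂ {C closed : A ⊆ C}. Closed sets containing A: {κ, λ, μ}, {κ, λ, μ, ν}, {κ, λ, μ, ξ}, {κ, λ, μ, ν, ξ}.
Intersecting these: cl(A) = {κ, λ, μ}.
∂A = cl(A) ∖ int(A) = {κ, λ, μ} ∖ {λ} = {κ, μ}.


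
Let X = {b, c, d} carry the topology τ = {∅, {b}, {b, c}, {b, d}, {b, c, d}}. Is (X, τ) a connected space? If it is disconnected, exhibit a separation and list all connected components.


(X, τ) is connected.

Find clopen sets (U ∈ τ with X ∖ U ∈ τ):
  U = ∅, X ∖ U = {b, c, d} — both open, so U is clopen.
  U = {b, c, d}, X ∖ U = ∅ — both open, so U is clopen.
Only trivial clopens (∅ and X) exist, so (X, τ) is connected.
Compute connected components by grouping points that agree on all clopens:
  component: {b, c, d}


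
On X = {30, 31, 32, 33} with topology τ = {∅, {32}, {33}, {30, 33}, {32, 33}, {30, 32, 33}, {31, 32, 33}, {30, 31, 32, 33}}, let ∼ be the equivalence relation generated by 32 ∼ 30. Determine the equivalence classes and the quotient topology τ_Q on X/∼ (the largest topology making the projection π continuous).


X/∼ = {[30=32], [31], [33]}; |τ_Q| = 4.

Equivalence classes: [30=32], [31], [33].
Quotient map π: X → X/∼ sends 30 ↦ [30=32], 31 ↦ [31], 32 ↦ [30=32], 33 ↦ [33].
For each subset V ⊆ X/∼, compute π^{-1}(V) ⊆ X and check whether π^{-1}(V) ∈ τ. V is open in τ_Q iff π^{-1}(V) ∈ τ.
  V = {}: π^{-1}(V) = ∅ ∈ τ ✓.
  V = {[30=32]}: π^{-1}(V) = {30, 32} ∉ τ ✗.
  V = {[31]}: π^{-1}(V) = {31} ∉ τ ✗.
  V = {[30=32], [31]}: π^{-1}(V) = {30, 31, 32} ∉ τ ✗.
  V = {[33]}: π^{-1}(V) = {33} ∈ τ ✓.
  V = {[30=32], [33]}: π^{-1}(V) = {30, 32, 33} ∈ τ ✓.
  V = {[31], [33]}: π^{-1}(V) = {31, 33} ∉ τ ✗.
  V = {[30=32], [31], [33]}: π^{-1}(V) = {30, 31, 32, 33} ∈ τ ✓.
Open sets in the quotient: τ_Q = {{}, {[33]}, {[30=32], [33]}, {[30=32], [31], [33]}} (4 elements).


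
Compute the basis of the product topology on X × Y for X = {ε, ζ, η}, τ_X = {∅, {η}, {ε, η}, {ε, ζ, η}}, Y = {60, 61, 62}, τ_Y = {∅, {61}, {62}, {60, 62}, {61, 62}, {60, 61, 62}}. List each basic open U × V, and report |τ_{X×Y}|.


Basis B = {∅ × ∅, {η} × {61}, {η} × {62}, {ε, η} × {61}, {ε, η} × {62}, {η} × {60, 62}, {η} × {61, 62}, {ε, ζ, η} × {61}, {ε, ζ, η} × {62}, {η} × {60, 61, 62}, {ε, η} × {60, 62}, {ε, η} × {61, 62}, {ε, η} × {60, 61, 62}, {ε, ζ, η} × {60, 62}, {ε, ζ, η} × {61, 62}, {ε, ζ, η} × {60, 61, 62}}; |τ_{X×Y}| = 40.

Enumerate products U × V with U ∈ τ_X, V ∈ τ_Y (deduplicated):
  ∅ × ∅ = {} (∅)
  {η} × {61} = {(η,61)}
  {η} × {62} = {(η,62)}
  {ε, η} × {61} = {(ε,61), (η,61)}
  {ε, η} × {62} = {(ε,62), (η,62)}
  {η} × {60, 62} = {(η,60), (η,62)}
  {η} × {61, 62} = {(η,61), (η,62)}
  {ε, ζ, η} × {61} = {(ε,61), (ζ,61), (η,61)}
  {ε, ζ, η} × {62} = {(ε,62), (ζ,62), (η,62)}
  {η} × {60, 61, 62} = {(η,60), (η,61), (η,62)}
  {ε, η} × {60, 62} = {(ε,60), (ε,62), (η,60), (η,62)}
  {ε, η} × {61, 62} = {(ε,61), (ε,62), (η,61), (η,62)}
  {ε, η} × {60, 61, 62} = {(ε,60), (ε,61), (ε,62), (η,60), (η,61), (η,62)}
  {ε, ζ, η} × {60, 62} = {(ε,60), (ε,62), (ζ,60), (ζ,62), (η,60), (η,62)}
  {ε, ζ, η} × {61, 62} = {(ε,61), (ε,62), (ζ,61), (ζ,62), (η,61), (η,62)}
  {ε, ζ, η} × {60, 61, 62} = {(ε,60), (ε,61), (ε,62), (ζ,60), (ζ,61), (ζ,62), (η,60), (η,61), (η,62)}
These 16 distinct sets form the basis B.
Close under arbitrary unions to get τ_{X×Y}; counting gives |τ_{X×Y}| = 40.


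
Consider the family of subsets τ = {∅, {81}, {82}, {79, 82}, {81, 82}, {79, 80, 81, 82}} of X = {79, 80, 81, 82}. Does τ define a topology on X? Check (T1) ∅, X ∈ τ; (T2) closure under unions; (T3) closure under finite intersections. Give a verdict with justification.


τ is NOT a topology on X.

Axiom (T1): ∅ ∈ τ? Yes; X ∈ τ? Yes.
Axiom (T2/T3): check pairwise unions and intersections of members of τ.
Counterexample for (T2): {81} ∪ {79, 82} = {79, 81, 82} ∉ τ. Therefore τ is NOT a topology.


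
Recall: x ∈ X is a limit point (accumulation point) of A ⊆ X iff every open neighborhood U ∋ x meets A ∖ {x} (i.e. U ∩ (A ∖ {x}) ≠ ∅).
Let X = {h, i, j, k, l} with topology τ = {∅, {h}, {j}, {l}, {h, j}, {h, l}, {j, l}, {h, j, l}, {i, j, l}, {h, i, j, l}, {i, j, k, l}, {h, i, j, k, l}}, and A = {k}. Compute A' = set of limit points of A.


A' = ∅

For each x ∈ X, list the open sets U ∈ τ with x ∈ U, then check whether U ∩ (A ∖ {x}) ≠ ∅ for every such U.
  x = h: open {h} ∋ x has {h} ∩ (A ∖ {h}) = ∅, so x is NOT a limit point.
  x = i: open {i, j, l} ∋ x has {i, j, l} ∩ (A ∖ {i}) = ∅, so x is NOT a limit point.
  x = j: open {j} ∋ x has {j} ∩ (A ∖ {j}) = ∅, so x is NOT a limit point.
  x = k: open {i, j, k, l} ∋ x has {i, j, k, l} ∩ (A ∖ {k}) = ∅, so x is NOT a limit point.
  x = l: open {l} ∋ x has {l} ∩ (A ∖ {l}) = ∅, so x is NOT a limit point.
Collecting: A' = ∅.


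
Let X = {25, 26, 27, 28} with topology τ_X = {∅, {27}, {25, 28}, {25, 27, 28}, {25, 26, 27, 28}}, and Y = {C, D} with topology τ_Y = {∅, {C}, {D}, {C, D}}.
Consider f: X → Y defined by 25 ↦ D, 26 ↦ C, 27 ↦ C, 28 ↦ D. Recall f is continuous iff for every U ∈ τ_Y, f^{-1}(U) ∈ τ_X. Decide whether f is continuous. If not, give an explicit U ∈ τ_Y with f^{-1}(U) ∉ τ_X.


f is NOT continuous.

Compute f^{-1}(U) for each U ∈ τ_Y:
  U = ∅: f^{-1}(U) = ∅ ∈ τ_X ✓.
  U = {C}: f^{-1}(U) = {26, 27} ∉ τ_X ✗.
  U = {D}: f^{-1}(U) = {25, 28} ∈ τ_X ✓.
  U = {C, D}: f^{-1}(U) = {25, 26, 27, 28} ∈ τ_X ✓.
Found U = {C} with f^{-1}(U) = {26, 27} not in τ_X. Therefore f is NOT continuous.


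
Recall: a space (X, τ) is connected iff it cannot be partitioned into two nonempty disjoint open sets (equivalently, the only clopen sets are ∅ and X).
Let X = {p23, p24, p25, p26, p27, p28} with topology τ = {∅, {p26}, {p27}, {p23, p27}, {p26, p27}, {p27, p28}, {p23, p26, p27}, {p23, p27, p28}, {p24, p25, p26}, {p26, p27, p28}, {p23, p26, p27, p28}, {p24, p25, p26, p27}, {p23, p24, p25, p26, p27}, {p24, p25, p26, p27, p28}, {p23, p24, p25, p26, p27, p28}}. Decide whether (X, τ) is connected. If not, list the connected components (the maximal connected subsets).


(X, τ) is disconnected; components = [{p23, p27, p28}, {p24, p25, p26}].

Find clopen sets (U ∈ τ with X ∖ U ∈ τ):
  U = ∅, X ∖ U = {p23, p24, p25, p26, p27, p28} — both open, so U is clopen.
  U = {p23, p27, p28}, X ∖ U = {p24, p25, p26} — both open, so U is clopen.
  U = {p24, p25, p26}, X ∖ U = {p23, p27, p28} — both open, so U is clopen.
  U = {p23, p24, p25, p26, p27, p28}, X ∖ U = ∅ — both open, so U is clopen.
Nontrivial clopen(s) exist: e.g. {p24, p25, p26}. So (X, τ) is disconnected.
Compute connected components by grouping points that agree on all clopens:
  component: {p23, p27, p28}
  component: {p24, p25, p26}


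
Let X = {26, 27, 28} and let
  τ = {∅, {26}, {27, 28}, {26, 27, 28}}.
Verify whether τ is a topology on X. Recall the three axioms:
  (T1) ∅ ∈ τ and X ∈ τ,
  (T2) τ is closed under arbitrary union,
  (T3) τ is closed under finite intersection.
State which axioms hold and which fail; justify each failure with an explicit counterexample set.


τ IS a topology on X.

Axiom (T1): ∅ ∈ τ? Yes; X ∈ τ? Yes.
Axiom (T2/T3): check pairwise unions and intersections of members of τ.
All pairwise intersections and unions checked — each lies in τ. Therefore τ satisfies (T1), (T2), (T3): it IS a topology on X.


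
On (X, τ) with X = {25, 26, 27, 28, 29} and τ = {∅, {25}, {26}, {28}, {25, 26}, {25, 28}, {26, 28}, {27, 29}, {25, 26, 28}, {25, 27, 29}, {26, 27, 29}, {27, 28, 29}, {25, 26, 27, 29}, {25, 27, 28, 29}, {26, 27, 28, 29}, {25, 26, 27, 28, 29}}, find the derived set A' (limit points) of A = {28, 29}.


A' = {27}

For each x ∈ X, list the open sets U ∈ τ with x ∈ U, then check whether U ∩ (A ∖ {x}) ≠ ∅ for every such U.
  x = 25: open {25} ∋ x has {25} ∩ (A ∖ {25}) = ∅, so x is NOT a limit point.
  x = 26: open {26} ∋ x has {26} ∩ (A ∖ {26}) = ∅, so x is NOT a limit point.
  x = 27: opens ∋ x are {27, 29}, {25, 27, 29}, {26, 27, 29}, {27, 28, 29}, {25, 26, 27, 29}, {25, 27, 28, 29}, {26, 27, 28, 29}, {25, 26, 27, 28, 29}; each meets A ∖ {27}, so x IS a limit point.
  x = 28: open {28} ∋ x has {28} ∩ (A ∖ {28}) = ∅, so x is NOT a limit point.
  x = 29: open {27, 29} ∋ x has {27, 29} ∩ (A ∖ {29}) = ∅, so x is NOT a limit point.
Collecting: A' = {27}.


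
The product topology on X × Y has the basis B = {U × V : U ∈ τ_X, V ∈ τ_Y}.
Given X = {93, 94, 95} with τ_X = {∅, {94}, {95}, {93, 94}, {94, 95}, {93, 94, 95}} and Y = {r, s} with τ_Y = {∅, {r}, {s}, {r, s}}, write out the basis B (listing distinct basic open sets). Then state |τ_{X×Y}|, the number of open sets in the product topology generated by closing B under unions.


Basis B = {∅ × ∅, {94} × {r}, {94} × {s}, {95} × {r}, {95} × {s}, {93, 94} × {r}, {93, 94} × {s}, {94} × {r, s}, {94, 95} × {r}, {94, 95} × {s}, {95} × {r, s}, {93, 94, 95} × {r}, {93, 94, 95} × {s}, {93, 94} × {r, s}, {94, 95} × {r, s}, {93, 94, 95} × {r, s}}; |τ_{X×Y}| = 36.

Enumerate products U × V with U ∈ τ_X, V ∈ τ_Y (deduplicated):
  ∅ × ∅ = {} (∅)
  {94} × {r} = {(94,r)}
  {94} × {s} = {(94,s)}
  {95} × {r} = {(95,r)}
  {95} × {s} = {(95,s)}
  {93, 94} × {r} = {(93,r), (94,r)}
  {93, 94} × {s} = {(93,s), (94,s)}
  {94} × {r, s} = {(94,r), (94,s)}
  {94, 95} × {r} = {(94,r), (95,r)}
  {94, 95} × {s} = {(94,s), (95,s)}
  {95} × {r, s} = {(95,r), (95,s)}
  {93, 94, 95} × {r} = {(93,r), (94,r), (95,r)}
  {93, 94, 95} × {s} = {(93,s), (94,s), (95,s)}
  {93, 94} × {r, s} = {(93,r), (93,s), (94,r), (94,s)}
  {94, 95} × {r, s} = {(94,r), (94,s), (95,r), (95,s)}
  {93, 94, 95} × {r, s} = {(93,r), (93,s), (94,r), (94,s), (95,r), (95,s)}
These 16 distinct sets form the basis B.
Close under arbitrary unions to get τ_{X×Y}; counting gives |τ_{X×Y}| = 36.


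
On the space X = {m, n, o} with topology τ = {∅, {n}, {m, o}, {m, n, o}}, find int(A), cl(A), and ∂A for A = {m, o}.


int(A) = {m, o}, cl(A) = {m, o}, ∂A = ∅.

Closed sets in (X, τ) are complements of opens:
  closed(X, τ) = {∅, {n}, {m, o}, {m, n, o}}.
int(A) = ⋃ {U ∈ τ : U ⊆ A}. Opens contained in A: ∅, {m, o}.
Taking the union of these: int(A) = {m, o}.
cl(A) = ⋂ {C closed : A ⊆ C}. Closed sets containing A: {m, o}, {m, n, o}.
Intersecting these: cl(A) = {m, o}.
∂A = cl(A) ∖ int(A) = {m, o} ∖ {m, o} = ∅.


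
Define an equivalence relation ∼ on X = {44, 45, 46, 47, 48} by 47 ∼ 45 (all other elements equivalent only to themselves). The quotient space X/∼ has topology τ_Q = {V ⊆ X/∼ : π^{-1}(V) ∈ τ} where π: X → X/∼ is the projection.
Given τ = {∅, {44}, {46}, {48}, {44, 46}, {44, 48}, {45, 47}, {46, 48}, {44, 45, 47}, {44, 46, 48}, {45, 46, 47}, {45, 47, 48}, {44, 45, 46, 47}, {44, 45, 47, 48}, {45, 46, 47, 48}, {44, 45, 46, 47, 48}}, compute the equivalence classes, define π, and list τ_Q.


X/∼ = {[44], [45=47], [46], [48]}; |τ_Q| = 16.

Equivalence classes: [44], [45=47], [46], [48].
Quotient map π: X → X/∼ sends 44 ↦ [44], 45 ↦ [45=47], 46 ↦ [46], 47 ↦ [45=47], 48 ↦ [48].
For each subset V ⊆ X/∼, compute π^{-1}(V) ⊆ X and check whether π^{-1}(V) ∈ τ. V is open in τ_Q iff π^{-1}(V) ∈ τ.
  V = {}: π^{-1}(V) = ∅ ∈ τ ✓.
  V = {[44]}: π^{-1}(V) = {44} ∈ τ ✓.
  V = {[45=47]}: π^{-1}(V) = {45, 47} ∈ τ ✓.
  V = {[44], [45=47]}: π^{-1}(V) = {44, 45, 47} ∈ τ ✓.
  V = {[46]}: π^{-1}(V) = {46} ∈ τ ✓.
  V = {[44], [46]}: π^{-1}(V) = {44, 46} ∈ τ ✓.
  V = {[45=47], [46]}: π^{-1}(V) = {45, 46, 47} ∈ τ ✓.
  V = {[44], [45=47], [46]}: π^{-1}(V) = {44, 45, 46, 47} ∈ τ ✓.
  V = {[48]}: π^{-1}(V) = {48} ∈ τ ✓.
  V = {[44], [48]}: π^{-1}(V) = {44, 48} ∈ τ ✓.
  V = {[45=47], [48]}: π^{-1}(V) = {45, 47, 48} ∈ τ ✓.
  V = {[44], [45=47], [48]}: π^{-1}(V) = {44, 45, 47, 48} ∈ τ ✓.
  V = {[46], [48]}: π^{-1}(V) = {46, 48} ∈ τ ✓.
  V = {[44], [46], [48]}: π^{-1}(V) = {44, 46, 48} ∈ τ ✓.
  V = {[45=47], [46], [48]}: π^{-1}(V) = {45, 46, 47, 48} ∈ τ ✓.
  V = {[44], [45=47], [46], [48]}: π^{-1}(V) = {44, 45, 46, 47, 48} ∈ τ ✓.
Open sets in the quotient: τ_Q = {{}, {[44]}, {[45=47]}, {[44], [45=47]}, {[46]}, {[44], [46]}, {[45=47], [46]}, {[44], [45=47], [46]}, {[48]}, {[44], [48]}, {[45=47], [48]}, {[44], [45=47], [48]}, {[46], [48]}, {[44], [46], [48]}, {[45=47], [46], [48]}, {[44], [45=47], [46], [48]}} (16 elements).


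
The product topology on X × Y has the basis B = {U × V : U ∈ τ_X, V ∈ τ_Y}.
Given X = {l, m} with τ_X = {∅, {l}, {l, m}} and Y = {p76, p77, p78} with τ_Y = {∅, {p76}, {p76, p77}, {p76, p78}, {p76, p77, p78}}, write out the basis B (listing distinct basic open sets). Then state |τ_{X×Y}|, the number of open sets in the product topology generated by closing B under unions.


Basis B = {∅ × ∅, {l} × {p76}, {l} × {p76, p77}, {l} × {p76, p78}, {l, m} × {p76}, {l} × {p76, p77, p78}, {l, m} × {p76, p77}, {l, m} × {p76, p78}, {l, m} × {p76, p77, p78}}; |τ_{X×Y}| = 14.

Enumerate products U × V with U ∈ τ_X, V ∈ τ_Y (deduplicated):
  ∅ × ∅ = {} (∅)
  {l} × {p76} = {(l,p76)}
  {l} × {p76, p77} = {(l,p76), (l,p77)}
  {l} × {p76, p78} = {(l,p76), (l,p78)}
  {l, m} × {p76} = {(l,p76), (m,p76)}
  {l} × {p76, p77, p78} = {(l,p76), (l,p77), (l,p78)}
  {l, m} × {p76, p77} = {(l,p76), (l,p77), (m,p76), (m,p77)}
  {l, m} × {p76, p78} = {(l,p76), (l,p78), (m,p76), (m,p78)}
  {l, m} × {p76, p77, p78} = {(l,p76), (l,p77), (l,p78), (m,p76), (m,p77), (m,p78)}
These 9 distinct sets form the basis B.
Close under arbitrary unions to get τ_{X×Y}; counting gives |τ_{X×Y}| = 14.


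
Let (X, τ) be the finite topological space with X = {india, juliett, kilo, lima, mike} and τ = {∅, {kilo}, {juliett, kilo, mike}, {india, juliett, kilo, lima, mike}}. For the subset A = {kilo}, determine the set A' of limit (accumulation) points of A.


A' = {india, juliett, lima, mike}

For each x ∈ X, list the open sets U ∈ τ with x ∈ U, then check whether U ∩ (A ∖ {x}) ≠ ∅ for every such U.
  x = india: opens ∋ x are {india, juliett, kilo, lima, mike}; each meets A ∖ {india}, so x IS a limit point.
  x = juliett: opens ∋ x are {juliett, kilo, mike}, {india, juliett, kilo, lima, mike}; each meets A ∖ {juliett}, so x IS a limit point.
  x = kilo: open {kilo} ∋ x has {kilo} ∩ (A ∖ {kilo}) = ∅, so x is NOT a limit point.
  x = lima: opens ∋ x are {india, juliett, kilo, lima, mike}; each meets A ∖ {lima}, so x IS a limit point.
  x = mike: opens ∋ x are {juliett, kilo, mike}, {india, juliett, kilo, lima, mike}; each meets A ∖ {mike}, so x IS a limit point.
Collecting: A' = {india, juliett, lima, mike}.


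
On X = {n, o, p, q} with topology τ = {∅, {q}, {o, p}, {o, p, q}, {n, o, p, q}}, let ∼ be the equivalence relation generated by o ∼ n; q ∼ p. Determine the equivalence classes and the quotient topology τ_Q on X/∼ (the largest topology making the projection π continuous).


X/∼ = {[n=o], [p=q]}; |τ_Q| = 2.

Equivalence classes: [n=o], [p=q].
Quotient map π: X → X/∼ sends n ↦ [n=o], o ↦ [n=o], p ↦ [p=q], q ↦ [p=q].
For each subset V ⊆ X/∼, compute π^{-1}(V) ⊆ X and check whether π^{-1}(V) ∈ τ. V is open in τ_Q iff π^{-1}(V) ∈ τ.
  V = {}: π^{-1}(V) = ∅ ∈ τ ✓.
  V = {[n=o]}: π^{-1}(V) = {n, o} ∉ τ ✗.
  V = {[p=q]}: π^{-1}(V) = {p, q} ∉ τ ✗.
  V = {[n=o], [p=q]}: π^{-1}(V) = {n, o, p, q} ∈ τ ✓.
Open sets in the quotient: τ_Q = {{}, {[n=o], [p=q]}} (2 elements).


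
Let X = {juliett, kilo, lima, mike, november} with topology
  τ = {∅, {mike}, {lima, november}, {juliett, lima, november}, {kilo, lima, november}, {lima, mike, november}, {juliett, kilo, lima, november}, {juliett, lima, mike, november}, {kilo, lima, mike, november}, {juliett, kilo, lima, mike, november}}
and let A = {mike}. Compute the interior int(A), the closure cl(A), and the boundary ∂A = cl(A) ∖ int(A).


int(A) = {mike}, cl(A) = {mike}, ∂A = ∅.

Closed sets in (X, τ) are complements of opens:
  closed(X, τ) = {∅, {juliett}, {kilo}, {mike}, {juliett, kilo}, {juliett, mike}, {kilo, mike}, {juliett, kilo, mike}, {juliett, kilo, lima, november}, {juliett, kilo, lima, mike, november}}.
int(A) = ⋃ {U ∈ τ : U ⊆ A}. Opens contained in A: ∅, {mike}.
Taking the union of these: int(A) = {mike}.
cl(A) = ⋂ {C closed : A ⊆ C}. Closed sets containing A: {mike}, {juliett, mike}, {kilo, mike}, {juliett, kilo, mike}, {juliett, kilo, lima, mike, november}.
Intersecting these: cl(A) = {mike}.
∂A = cl(A) ∖ int(A) = {mike} ∖ {mike} = ∅.


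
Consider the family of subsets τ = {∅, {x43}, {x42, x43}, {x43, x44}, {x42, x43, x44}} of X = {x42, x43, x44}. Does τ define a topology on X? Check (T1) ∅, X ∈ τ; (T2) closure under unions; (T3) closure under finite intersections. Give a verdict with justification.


τ IS a topology on X.

Axiom (T1): ∅ ∈ τ? Yes; X ∈ τ? Yes.
Axiom (T2/T3): check pairwise unions and intersections of members of τ.
All pairwise intersections and unions checked — each lies in τ. Therefore τ satisfies (T1), (T2), (T3): it IS a topology on X.


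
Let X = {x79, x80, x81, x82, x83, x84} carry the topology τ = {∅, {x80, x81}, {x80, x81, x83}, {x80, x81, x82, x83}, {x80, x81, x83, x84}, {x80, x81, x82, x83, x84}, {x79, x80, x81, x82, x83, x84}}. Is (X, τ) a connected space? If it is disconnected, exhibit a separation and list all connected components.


(X, τ) is connected.

Find clopen sets (U ∈ τ with X ∖ U ∈ τ):
  U = ∅, X ∖ U = {x79, x80, x81, x82, x83, x84} — both open, so U is clopen.
  U = {x79, x80, x81, x82, x83, x84}, X ∖ U = ∅ — both open, so U is clopen.
Only trivial clopens (∅ and X) exist, so (X, τ) is connected.
Compute connected components by grouping points that agree on all clopens:
  component: {x79, x80, x81, x82, x83, x84}


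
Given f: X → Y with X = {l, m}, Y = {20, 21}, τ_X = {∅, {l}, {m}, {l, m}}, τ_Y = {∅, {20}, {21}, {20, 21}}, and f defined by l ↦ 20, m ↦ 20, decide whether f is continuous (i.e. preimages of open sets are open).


f IS continuous.

Compute f^{-1}(U) for each U ∈ τ_Y:
  U = ∅: f^{-1}(U) = ∅ ∈ τ_X ✓.
  U = {20}: f^{-1}(U) = {l, m} ∈ τ_X ✓.
  U = {21}: f^{-1}(U) = ∅ ∈ τ_X ✓.
  U = {20, 21}: f^{-1}(U) = {l, m} ∈ τ_X ✓.
Every preimage lies in τ_X, so f IS continuous.


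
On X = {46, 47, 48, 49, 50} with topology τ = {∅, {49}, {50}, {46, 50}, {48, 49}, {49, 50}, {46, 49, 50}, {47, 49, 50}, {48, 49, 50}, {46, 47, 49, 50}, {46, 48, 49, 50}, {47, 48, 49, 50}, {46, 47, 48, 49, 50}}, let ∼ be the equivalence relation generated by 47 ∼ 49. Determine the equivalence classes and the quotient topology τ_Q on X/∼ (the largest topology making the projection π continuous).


X/∼ = {[46], [47=49], [48], [50]}; |τ_Q| = 7.

Equivalence classes: [46], [47=49], [48], [50].
Quotient map π: X → X/∼ sends 46 ↦ [46], 47 ↦ [47=49], 48 ↦ [48], 49 ↦ [47=49], 50 ↦ [50].
For each subset V ⊆ X/∼, compute π^{-1}(V) ⊆ X and check whether π^{-1}(V) ∈ τ. V is open in τ_Q iff π^{-1}(V) ∈ τ.
  V = {}: π^{-1}(V) = ∅ ∈ τ ✓.
  V = {[46]}: π^{-1}(V) = {46} ∉ τ ✗.
  V = {[47=49]}: π^{-1}(V) = {47, 49} ∉ τ ✗.
  V = {[46], [47=49]}: π^{-1}(V) = {46, 47, 49} ∉ τ ✗.
  V = {[48]}: π^{-1}(V) = {48} ∉ τ ✗.
  V = {[46], [48]}: π^{-1}(V) = {46, 48} ∉ τ ✗.
  V = {[47=49], [48]}: π^{-1}(V) = {47, 48, 49} ∉ τ ✗.
  V = {[46], [47=49], [48]}: π^{-1}(V) = {46, 47, 48, 49} ∉ τ ✗.
  V = {[50]}: π^{-1}(V) = {50} ∈ τ ✓.
  V = {[46], [50]}: π^{-1}(V) = {46, 50} ∈ τ ✓.
  V = {[47=49], [50]}: π^{-1}(V) = {47, 49, 50} ∈ τ ✓.
  V = {[46], [47=49], [50]}: π^{-1}(V) = {46, 47, 49, 50} ∈ τ ✓.
  V = {[48], [50]}: π^{-1}(V) = {48, 50} ∉ τ ✗.
  V = {[46], [48], [50]}: π^{-1}(V) = {46, 48, 50} ∉ τ ✗.
  V = {[47=49], [48], [50]}: π^{-1}(V) = {47, 48, 49, 50} ∈ τ ✓.
  V = {[46], [47=49], [48], [50]}: π^{-1}(V) = {46, 47, 48, 49, 50} ∈ τ ✓.
Open sets in the quotient: τ_Q = {{}, {[50]}, {[46], [50]}, {[47=49], [50]}, {[46], [47=49], [50]}, {[47=49], [48], [50]}, {[46], [47=49], [48], [50]}} (7 elements).


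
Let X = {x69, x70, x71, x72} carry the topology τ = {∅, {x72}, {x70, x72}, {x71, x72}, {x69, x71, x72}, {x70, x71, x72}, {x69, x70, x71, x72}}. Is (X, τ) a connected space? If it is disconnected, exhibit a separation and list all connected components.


(X, τ) is connected.

Find clopen sets (U ∈ τ with X ∖ U ∈ τ):
  U = ∅, X ∖ U = {x69, x70, x71, x72} — both open, so U is clopen.
  U = {x69, x70, x71, x72}, X ∖ U = ∅ — both open, so U is clopen.
Only trivial clopens (∅ and X) exist, so (X, τ) is connected.
Compute connected components by grouping points that agree on all clopens:
  component: {x69, x70, x71, x72}


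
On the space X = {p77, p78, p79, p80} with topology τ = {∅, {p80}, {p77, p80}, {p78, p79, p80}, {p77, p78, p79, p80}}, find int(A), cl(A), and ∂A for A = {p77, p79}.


int(A) = ∅, cl(A) = {p77, p78, p79}, ∂A = {p77, p78, p79}.

Closed sets in (X, τ) are complements of opens:
  closed(X, τ) = {∅, {p77}, {p78, p79}, {p77, p78, p79}, {p77, p78, p79, p80}}.
int(A) = ⋃ {U ∈ τ : U ⊆ A}. Opens contained in A: ∅.
Taking the union of these: int(A) = ∅.
cl(A) = ⋂ {C closed : A ⊆ C}. Closed sets containing A: {p77, p78, p79}, {p77, p78, p79, p80}.
Intersecting these: cl(A) = {p77, p78, p79}.
∂A = cl(A) ∖ int(A) = {p77, p78, p79} ∖ ∅ = {p77, p78, p79}.


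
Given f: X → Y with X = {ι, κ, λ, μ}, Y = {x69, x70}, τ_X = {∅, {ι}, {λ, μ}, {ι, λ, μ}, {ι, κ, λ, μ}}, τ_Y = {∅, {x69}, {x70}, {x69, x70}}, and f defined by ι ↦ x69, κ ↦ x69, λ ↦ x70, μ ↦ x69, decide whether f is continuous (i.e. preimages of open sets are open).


f is NOT continuous.

Compute f^{-1}(U) for each U ∈ τ_Y:
  U = ∅: f^{-1}(U) = ∅ ∈ τ_X ✓.
  U = {x69}: f^{-1}(U) = {ι, κ, μ} ∉ τ_X ✗.
  U = {x70}: f^{-1}(U) = {λ} ∉ τ_X ✗.
  U = {x69, x70}: f^{-1}(U) = {ι, κ, λ, μ} ∈ τ_X ✓.
Found U = {x69} with f^{-1}(U) = {ι, κ, μ} not in τ_X. Therefore f is NOT continuous.


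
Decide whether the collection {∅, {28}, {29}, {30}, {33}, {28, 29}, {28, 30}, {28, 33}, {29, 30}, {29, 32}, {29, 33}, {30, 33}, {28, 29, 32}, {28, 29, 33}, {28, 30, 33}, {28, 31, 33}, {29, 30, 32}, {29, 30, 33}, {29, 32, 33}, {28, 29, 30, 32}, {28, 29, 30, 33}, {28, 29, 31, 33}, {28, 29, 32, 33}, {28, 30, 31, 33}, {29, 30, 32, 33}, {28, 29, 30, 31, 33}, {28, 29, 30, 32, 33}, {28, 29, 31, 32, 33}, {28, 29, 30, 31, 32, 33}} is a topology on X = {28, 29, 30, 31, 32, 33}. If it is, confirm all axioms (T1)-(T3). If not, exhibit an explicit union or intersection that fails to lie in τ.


τ is NOT a topology on X.

Axiom (T1): ∅ ∈ τ? Yes; X ∈ τ? Yes.
Axiom (T2/T3): check pairwise unions and intersections of members of τ.
Counterexample for (T2): {28} ∪ {29, 30} = {28, 29, 30} ∉ τ. Therefore τ is NOT a topology.


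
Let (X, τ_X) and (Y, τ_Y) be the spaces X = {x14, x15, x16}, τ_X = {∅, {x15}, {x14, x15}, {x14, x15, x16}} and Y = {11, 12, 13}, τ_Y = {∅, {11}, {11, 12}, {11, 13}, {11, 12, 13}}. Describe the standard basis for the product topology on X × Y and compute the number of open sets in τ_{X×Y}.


Basis B = {∅ × ∅, {x15} × {11}, {x14, x15} × {11}, {x15} × {11, 12}, {x15} × {11, 13}, {x14, x15, x16} × {11}, {x15} × {11, 12, 13}, {x14, x15} × {11, 12}, {x14, x15} × {11, 13}, {x14, x15} × {11, 12, 13}, {x14, x15, x16} × {11, 12}, {x14, x15, x16} × {11, 13}, {x14, x15, x16} × {11, 12, 13}}; |τ_{X×Y}| = 30.

Enumerate products U × V with U ∈ τ_X, V ∈ τ_Y (deduplicated):
  ∅ × ∅ = {} (∅)
  {x15} × {11} = {(x15,11)}
  {x14, x15} × {11} = {(x14,11), (x15,11)}
  {x15} × {11, 12} = {(x15,11), (x15,12)}
  {x15} × {11, 13} = {(x15,11), (x15,13)}
  {x14, x15, x16} × {11} = {(x14,11), (x15,11), (x16,11)}
  {x15} × {11, 12, 13} = {(x15,11), (x15,12), (x15,13)}
  {x14, x15} × {11, 12} = {(x14,11), (x14,12), (x15,11), (x15,12)}
  {x14, x15} × {11, 13} = {(x14,11), (x14,13), (x15,11), (x15,13)}
  {x14, x15} × {11, 12, 13} = {(x14,11), (x14,12), (x14,13), (x15,11), (x15,12), (x15,13)}
  {x14, x15, x16} × {11, 12} = {(x14,11), (x14,12), (x15,11), (x15,12), (x16,11), (x16,12)}
  {x14, x15, x16} × {11, 13} = {(x14,11), (x14,13), (x15,11), (x15,13), (x16,11), (x16,13)}
  {x14, x15, x16} × {11, 12, 13} = {(x14,11), (x14,12), (x14,13), (x15,11), (x15,12), (x15,13), (x16,11), (x16,12), (x16,13)}
These 13 distinct sets form the basis B.
Close under arbitrary unions to get τ_{X×Y}; counting gives |τ_{X×Y}| = 30.


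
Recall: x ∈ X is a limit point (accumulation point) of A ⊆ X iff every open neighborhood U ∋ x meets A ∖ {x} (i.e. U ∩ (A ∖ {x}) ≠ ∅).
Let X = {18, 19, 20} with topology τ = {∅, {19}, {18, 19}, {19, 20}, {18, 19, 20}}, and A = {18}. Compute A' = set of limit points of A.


A' = ∅

For each x ∈ X, list the open sets U ∈ τ with x ∈ U, then check whether U ∩ (A ∖ {x}) ≠ ∅ for every such U.
  x = 18: open {18, 19} ∋ x has {18, 19} ∩ (A ∖ {18}) = ∅, so x is NOT a limit point.
  x = 19: open {19} ∋ x has {19} ∩ (A ∖ {19}) = ∅, so x is NOT a limit point.
  x = 20: open {19, 20} ∋ x has {19, 20} ∩ (A ∖ {20}) = ∅, so x is NOT a limit point.
Collecting: A' = ∅.


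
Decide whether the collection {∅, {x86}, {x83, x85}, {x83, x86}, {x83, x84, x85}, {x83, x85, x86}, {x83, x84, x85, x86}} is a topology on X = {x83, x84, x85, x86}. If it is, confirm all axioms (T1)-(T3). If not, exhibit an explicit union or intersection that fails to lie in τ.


τ is NOT a topology on X.

Axiom (T1): ∅ ∈ τ? Yes; X ∈ τ? Yes.
Axiom (T2/T3): check pairwise unions and intersections of members of τ.
Counterexample for (T3): {x83, x85} ∩ {x83, x86} = {x83} ∉ τ. Therefore τ is NOT a topology.


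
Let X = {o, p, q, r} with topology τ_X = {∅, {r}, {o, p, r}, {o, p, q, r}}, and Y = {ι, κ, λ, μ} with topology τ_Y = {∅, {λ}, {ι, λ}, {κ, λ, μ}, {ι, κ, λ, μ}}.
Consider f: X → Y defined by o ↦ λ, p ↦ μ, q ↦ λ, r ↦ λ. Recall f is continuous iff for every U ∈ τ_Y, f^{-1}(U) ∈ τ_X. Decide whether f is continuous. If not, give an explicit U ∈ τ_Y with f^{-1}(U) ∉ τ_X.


f is NOT continuous.

Compute f^{-1}(U) for each U ∈ τ_Y:
  U = ∅: f^{-1}(U) = ∅ ∈ τ_X ✓.
  U = {λ}: f^{-1}(U) = {o, q, r} ∉ τ_X ✗.
  U = {ι, λ}: f^{-1}(U) = {o, q, r} ∉ τ_X ✗.
  U = {κ, λ, μ}: f^{-1}(U) = {o, p, q, r} ∈ τ_X ✓.
  U = {ι, κ, λ, μ}: f^{-1}(U) = {o, p, q, r} ∈ τ_X ✓.
Found U = {λ} with f^{-1}(U) = {o, q, r} not in τ_X. Therefore f is NOT continuous.


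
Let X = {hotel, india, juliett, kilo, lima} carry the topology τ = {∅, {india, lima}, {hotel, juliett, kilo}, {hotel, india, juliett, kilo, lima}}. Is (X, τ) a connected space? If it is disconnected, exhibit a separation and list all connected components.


(X, τ) is disconnected; components = [{india, lima}, {hotel, juliett, kilo}].

Find clopen sets (U ∈ τ with X ∖ U ∈ τ):
  U = ∅, X ∖ U = {hotel, india, juliett, kilo, lima} — both open, so U is clopen.
  U = {india, lima}, X ∖ U = {hotel, juliett, kilo} — both open, so U is clopen.
  U = {hotel, juliett, kilo}, X ∖ U = {india, lima} — both open, so U is clopen.
  U = {hotel, india, juliett, kilo, lima}, X ∖ U = ∅ — both open, so U is clopen.
Nontrivial clopen(s) exist: e.g. {india, lima}. So (X, τ) is disconnected.
Compute connected components by grouping points that agree on all clopens:
  component: {india, lima}
  component: {hotel, juliett, kilo}


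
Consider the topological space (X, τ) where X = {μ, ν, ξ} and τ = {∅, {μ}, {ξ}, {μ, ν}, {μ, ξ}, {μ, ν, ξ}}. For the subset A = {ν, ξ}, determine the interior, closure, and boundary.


int(A) = {ξ}, cl(A) = {ν, ξ}, ∂A = {ν}.

Closed sets in (X, τ) are complements of opens:
  closed(X, τ) = {∅, {ν}, {ξ}, {μ, ν}, {ν, ξ}, {μ, ν, ξ}}.
int(A) = ⋃ {U ∈ τ : U ⊆ A}. Opens contained in A: ∅, {ξ}.
Taking the union of these: int(A) = {ξ}.
cl(A) = ⋂ {C closed : A ⊆ C}. Closed sets containing A: {ν, ξ}, {μ, ν, ξ}.
Intersecting these: cl(A) = {ν, ξ}.
∂A = cl(A) ∖ int(A) = {ν, ξ} ∖ {ξ} = {ν}.


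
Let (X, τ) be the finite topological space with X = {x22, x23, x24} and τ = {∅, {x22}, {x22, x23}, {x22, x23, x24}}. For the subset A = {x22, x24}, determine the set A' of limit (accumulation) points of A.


A' = {x23, x24}

For each x ∈ X, list the open sets U ∈ τ with x ∈ U, then check whether U ∩ (A ∖ {x}) ≠ ∅ for every such U.
  x = x22: open {x22} ∋ x has {x22} ∩ (A ∖ {x22}) = ∅, so x is NOT a limit point.
  x = x23: opens ∋ x are {x22, x23}, {x22, x23, x24}; each meets A ∖ {x23}, so x IS a limit point.
  x = x24: opens ∋ x are {x22, x23, x24}; each meets A ∖ {x24}, so x IS a limit point.
Collecting: A' = {x23, x24}.


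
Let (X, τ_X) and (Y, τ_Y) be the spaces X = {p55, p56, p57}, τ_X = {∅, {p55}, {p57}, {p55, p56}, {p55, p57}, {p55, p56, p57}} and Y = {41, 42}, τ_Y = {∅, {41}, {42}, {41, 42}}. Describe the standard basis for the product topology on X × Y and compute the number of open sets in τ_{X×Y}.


Basis B = {∅ × ∅, {p55} × {41}, {p55} × {42}, {p57} × {41}, {p57} × {42}, {p55} × {41, 42}, {p55, p56} × {41}, {p55, p57} × {41}, {p55, p56} × {42}, {p55, p57} × {42}, {p57} × {41, 42}, {p55, p56, p57} × {41}, {p55, p56, p57} × {42}, {p55, p56} × {41, 42}, {p55, p57} × {41, 42}, {p55, p56, p57} × {41, 42}}; |τ_{X×Y}| = 36.

Enumerate products U × V with U ∈ τ_X, V ∈ τ_Y (deduplicated):
  ∅ × ∅ = {} (∅)
  {p55} × {41} = {(p55,41)}
  {p55} × {42} = {(p55,42)}
  {p57} × {41} = {(p57,41)}
  {p57} × {42} = {(p57,42)}
  {p55} × {41, 42} = {(p55,41), (p55,42)}
  {p55, p56} × {41} = {(p55,41), (p56,41)}
  {p55, p57} × {41} = {(p55,41), (p57,41)}
  {p55, p56} × {42} = {(p55,42), (p56,42)}
  {p55, p57} × {42} = {(p55,42), (p57,42)}
  {p57} × {41, 42} = {(p57,41), (p57,42)}
  {p55, p56, p57} × {41} = {(p55,41), (p56,41), (p57,41)}
  {p55, p56, p57} × {42} = {(p55,42), (p56,42), (p57,42)}
  {p55, p56} × {41, 42} = {(p55,41), (p55,42), (p56,41), (p56,42)}
  {p55, p57} × {41, 42} = {(p55,41), (p55,42), (p57,41), (p57,42)}
  {p55, p56, p57} × {41, 42} = {(p55,41), (p55,42), (p56,41), (p56,42), (p57,41), (p57,42)}
These 16 distinct sets form the basis B.
Close under arbitrary unions to get τ_{X×Y}; counting gives |τ_{X×Y}| = 36.


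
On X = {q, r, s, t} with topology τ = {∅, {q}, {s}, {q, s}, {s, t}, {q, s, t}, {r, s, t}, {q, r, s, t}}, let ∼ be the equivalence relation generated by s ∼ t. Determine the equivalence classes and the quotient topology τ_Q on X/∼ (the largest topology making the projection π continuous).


X/∼ = {[q], [r], [s=t]}; |τ_Q| = 6.

Equivalence classes: [q], [r], [s=t].
Quotient map π: X → X/∼ sends q ↦ [q], r ↦ [r], s ↦ [s=t], t ↦ [s=t].
For each subset V ⊆ X/∼, compute π^{-1}(V) ⊆ X and check whether π^{-1}(V) ∈ τ. V is open in τ_Q iff π^{-1}(V) ∈ τ.
  V = {}: π^{-1}(V) = ∅ ∈ τ ✓.
  V = {[q]}: π^{-1}(V) = {q} ∈ τ ✓.
  V = {[r]}: π^{-1}(V) = {r} ∉ τ ✗.
  V = {[q], [r]}: π^{-1}(V) = {q, r} ∉ τ ✗.
  V = {[s=t]}: π^{-1}(V) = {s, t} ∈ τ ✓.
  V = {[q], [s=t]}: π^{-1}(V) = {q, s, t} ∈ τ ✓.
  V = {[r], [s=t]}: π^{-1}(V) = {r, s, t} ∈ τ ✓.
  V = {[q], [r], [s=t]}: π^{-1}(V) = {q, r, s, t} ∈ τ ✓.
Open sets in the quotient: τ_Q = {{}, {[q]}, {[s=t]}, {[q], [s=t]}, {[r], [s=t]}, {[q], [r], [s=t]}} (6 elements).


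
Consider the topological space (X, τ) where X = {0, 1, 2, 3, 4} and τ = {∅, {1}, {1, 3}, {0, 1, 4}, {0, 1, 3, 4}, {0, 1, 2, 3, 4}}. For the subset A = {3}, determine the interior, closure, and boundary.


int(A) = ∅, cl(A) = {2, 3}, ∂A = {2, 3}.

Closed sets in (X, τ) are complements of opens:
  closed(X, τ) = {∅, {2}, {2, 3}, {0, 2, 4}, {0, 2, 3, 4}, {0, 1, 2, 3, 4}}.
int(A) = ⋃ {U ∈ τ : U ⊆ A}. Opens contained in A: ∅.
Taking the union of these: int(A) = ∅.
cl(A) = ⋂ {C closed : A ⊆ C}. Closed sets containing A: {2, 3}, {0, 2, 3, 4}, {0, 1, 2, 3, 4}.
Intersecting these: cl(A) = {2, 3}.
∂A = cl(A) ∖ int(A) = {2, 3} ∖ ∅ = {2, 3}.


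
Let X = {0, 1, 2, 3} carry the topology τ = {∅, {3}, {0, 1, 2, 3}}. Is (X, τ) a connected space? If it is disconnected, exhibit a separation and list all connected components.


(X, τ) is connected.

Find clopen sets (U ∈ τ with X ∖ U ∈ τ):
  U = ∅, X ∖ U = {0, 1, 2, 3} — both open, so U is clopen.
  U = {0, 1, 2, 3}, X ∖ U = ∅ — both open, so U is clopen.
Only trivial clopens (∅ and X) exist, so (X, τ) is connected.
Compute connected components by grouping points that agree on all clopens:
  component: {0, 1, 2, 3}


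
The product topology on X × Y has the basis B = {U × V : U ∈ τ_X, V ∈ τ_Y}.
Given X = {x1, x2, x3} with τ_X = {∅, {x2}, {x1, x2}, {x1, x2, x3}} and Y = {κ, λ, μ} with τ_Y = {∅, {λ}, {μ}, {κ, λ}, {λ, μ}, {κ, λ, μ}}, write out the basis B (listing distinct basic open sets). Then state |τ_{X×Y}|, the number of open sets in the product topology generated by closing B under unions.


Basis B = {∅ × ∅, {x2} × {λ}, {x2} × {μ}, {x1, x2} × {λ}, {x1, x2} × {μ}, {x2} × {κ, λ}, {x2} × {λ, μ}, {x1, x2, x3} × {λ}, {x1, x2, x3} × {μ}, {x2} × {κ, λ, μ}, {x1, x2} × {κ, λ}, {x1, x2} × {λ, μ}, {x1, x2} × {κ, λ, μ}, {x1, x2, x3} × {κ, λ}, {x1, x2, x3} × {λ, μ}, {x1, x2, x3} × {κ, λ, μ}}; |τ_{X×Y}| = 40.

Enumerate products U × V with U ∈ τ_X, V ∈ τ_Y (deduplicated):
  ∅ × ∅ = {} (∅)
  {x2} × {λ} = {(x2,λ)}
  {x2} × {μ} = {(x2,μ)}
  {x1, x2} × {λ} = {(x1,λ), (x2,λ)}
  {x1, x2} × {μ} = {(x1,μ), (x2,μ)}
  {x2} × {κ, λ} = {(x2,κ), (x2,λ)}
  {x2} × {λ, μ} = {(x2,λ), (x2,μ)}
  {x1, x2, x3} × {λ} = {(x1,λ), (x2,λ), (x3,λ)}
  {x1, x2, x3} × {μ} = {(x1,μ), (x2,μ), (x3,μ)}
  {x2} × {κ, λ, μ} = {(x2,κ), (x2,λ), (x2,μ)}
  {x1, x2} × {κ, λ} = {(x1,κ), (x1,λ), (x2,κ), (x2,λ)}
  {x1, x2} × {λ, μ} = {(x1,λ), (x1,μ), (x2,λ), (x2,μ)}
  {x1, x2} × {κ, λ, μ} = {(x1,κ), (x1,λ), (x1,μ), (x2,κ), (x2,λ), (x2,μ)}
  {x1, x2, x3} × {κ, λ} = {(x1,κ), (x1,λ), (x2,κ), (x2,λ), (x3,κ), (x3,λ)}
  {x1, x2, x3} × {λ, μ} = {(x1,λ), (x1,μ), (x2,λ), (x2,μ), (x3,λ), (x3,μ)}
  {x1, x2, x3} × {κ, λ, μ} = {(x1,κ), (x1,λ), (x1,μ), (x2,κ), (x2,λ), (x2,μ), (x3,κ), (x3,λ), (x3,μ)}
These 16 distinct sets form the basis B.
Close under arbitrary unions to get τ_{X×Y}; counting gives |τ_{X×Y}| = 40.
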